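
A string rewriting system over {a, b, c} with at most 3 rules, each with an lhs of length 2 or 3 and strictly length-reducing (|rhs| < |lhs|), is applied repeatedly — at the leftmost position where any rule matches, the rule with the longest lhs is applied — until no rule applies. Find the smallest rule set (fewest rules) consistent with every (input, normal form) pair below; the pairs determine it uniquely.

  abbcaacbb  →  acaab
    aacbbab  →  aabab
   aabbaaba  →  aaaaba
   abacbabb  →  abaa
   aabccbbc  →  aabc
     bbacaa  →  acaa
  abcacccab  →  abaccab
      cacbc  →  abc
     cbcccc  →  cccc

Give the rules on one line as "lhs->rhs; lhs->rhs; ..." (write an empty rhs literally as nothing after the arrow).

bb->; cac->a; cb->

  | abbcaacbb => acaacbb => acaab
  | aacbbab => aabab
  | aabbaaba => aaaaba
  | abacbabb => abaabb => abaa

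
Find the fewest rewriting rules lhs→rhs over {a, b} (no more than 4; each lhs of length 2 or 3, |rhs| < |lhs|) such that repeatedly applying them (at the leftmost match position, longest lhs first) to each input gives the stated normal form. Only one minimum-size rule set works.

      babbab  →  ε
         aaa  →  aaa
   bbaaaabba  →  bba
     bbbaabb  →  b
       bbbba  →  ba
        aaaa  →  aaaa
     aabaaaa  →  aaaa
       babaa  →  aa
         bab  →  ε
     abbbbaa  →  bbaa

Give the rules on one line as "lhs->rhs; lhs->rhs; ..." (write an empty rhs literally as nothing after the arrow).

aab->; abb->; bab->; bbb->

  | babbab => bab => ε
  | aaa
  | bbaaaabba => bbaaba => bba
  | bbbaabb => aabb => b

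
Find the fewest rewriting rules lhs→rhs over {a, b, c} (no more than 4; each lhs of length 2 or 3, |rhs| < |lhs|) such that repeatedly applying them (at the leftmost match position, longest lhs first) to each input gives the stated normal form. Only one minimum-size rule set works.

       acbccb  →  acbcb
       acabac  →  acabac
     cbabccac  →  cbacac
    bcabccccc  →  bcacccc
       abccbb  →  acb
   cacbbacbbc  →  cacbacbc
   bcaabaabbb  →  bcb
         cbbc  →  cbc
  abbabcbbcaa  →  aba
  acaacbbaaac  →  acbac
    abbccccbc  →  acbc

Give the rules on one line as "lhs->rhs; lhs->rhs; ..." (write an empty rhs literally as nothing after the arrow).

  | acbccb => acbcb
  | acabac
  | cbabccac => cbacac
  | bcabccccc => bcacccc

aa->; abc->a; bb->b; ccb->cb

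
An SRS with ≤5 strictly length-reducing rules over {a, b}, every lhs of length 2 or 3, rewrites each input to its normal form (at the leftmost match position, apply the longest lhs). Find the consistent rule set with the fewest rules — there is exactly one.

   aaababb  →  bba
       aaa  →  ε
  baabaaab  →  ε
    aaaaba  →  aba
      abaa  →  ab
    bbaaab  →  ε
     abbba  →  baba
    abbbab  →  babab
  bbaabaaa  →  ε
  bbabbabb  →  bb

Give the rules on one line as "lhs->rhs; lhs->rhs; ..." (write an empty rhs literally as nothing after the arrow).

  | aaababb => babb => bba
  | aaa => ε
  | baabaaab => bbaaab => bbb => ε
  | aaaaba => aba

aa->; aaa->; abb->ba; bbb->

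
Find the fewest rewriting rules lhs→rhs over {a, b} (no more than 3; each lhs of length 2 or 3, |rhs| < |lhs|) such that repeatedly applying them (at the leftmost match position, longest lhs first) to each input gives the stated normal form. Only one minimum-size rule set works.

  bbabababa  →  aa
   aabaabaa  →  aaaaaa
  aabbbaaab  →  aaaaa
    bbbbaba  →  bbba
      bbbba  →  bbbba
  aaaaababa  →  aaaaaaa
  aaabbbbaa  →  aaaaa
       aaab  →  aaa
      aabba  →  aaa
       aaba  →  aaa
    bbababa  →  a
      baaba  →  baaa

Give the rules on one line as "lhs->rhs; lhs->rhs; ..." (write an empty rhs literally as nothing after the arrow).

ab->a; bab->

  | bbabababa => bababa => aba => aa
  | aabaabaa => aaaabaa => aaaaaa
  | aabbbaaab => aabbaaab => aabaaab => aaaaab => aaaaa
  | bbbbaba => bbba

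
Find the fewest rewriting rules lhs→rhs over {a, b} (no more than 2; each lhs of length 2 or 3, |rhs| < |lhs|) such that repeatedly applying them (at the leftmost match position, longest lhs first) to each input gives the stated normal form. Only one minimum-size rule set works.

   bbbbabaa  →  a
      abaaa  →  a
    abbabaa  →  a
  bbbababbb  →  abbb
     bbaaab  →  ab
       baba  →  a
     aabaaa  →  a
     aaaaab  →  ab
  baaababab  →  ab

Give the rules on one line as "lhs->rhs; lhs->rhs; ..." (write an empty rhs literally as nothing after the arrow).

aa->a; ba->a

  | bbbbabaa => bbbabaa => bbabaa => babaa => abaa => aaa => aa => a
  | abaaa => aaaa => aaa => aa => a
  | abbabaa => ababaa => aabaa => abaa => aaa => aa => a
  | bbbababbb => bbababbb => bababbb => ababbb => aabbb => abbb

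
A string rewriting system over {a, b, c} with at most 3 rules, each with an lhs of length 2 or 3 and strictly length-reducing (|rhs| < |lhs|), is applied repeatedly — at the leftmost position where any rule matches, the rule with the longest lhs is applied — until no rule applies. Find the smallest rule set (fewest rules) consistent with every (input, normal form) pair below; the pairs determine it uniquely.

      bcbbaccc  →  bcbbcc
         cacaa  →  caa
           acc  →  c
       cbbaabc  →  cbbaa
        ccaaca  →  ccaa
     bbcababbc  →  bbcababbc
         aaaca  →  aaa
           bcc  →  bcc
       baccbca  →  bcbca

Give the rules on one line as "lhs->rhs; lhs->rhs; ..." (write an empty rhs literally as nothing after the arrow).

  | bcbbaccc => bcbbcc
  | cacaa => caa
  | acc => c
  | cbbaabc => cbbaa

abc->a; ac->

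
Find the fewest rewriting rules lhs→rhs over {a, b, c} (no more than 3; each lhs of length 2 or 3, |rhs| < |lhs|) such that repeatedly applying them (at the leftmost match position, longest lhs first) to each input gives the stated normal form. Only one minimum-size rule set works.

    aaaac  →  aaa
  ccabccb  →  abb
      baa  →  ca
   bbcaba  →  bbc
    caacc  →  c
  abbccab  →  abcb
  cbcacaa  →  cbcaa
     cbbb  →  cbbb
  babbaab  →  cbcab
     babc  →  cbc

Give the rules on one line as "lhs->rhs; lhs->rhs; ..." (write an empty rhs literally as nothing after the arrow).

ac->; ba->c; cc->

  | aaaac => aaa
  | ccabccb => abccb => abb
  | baa => ca
  | bbcaba => bbcac => bbc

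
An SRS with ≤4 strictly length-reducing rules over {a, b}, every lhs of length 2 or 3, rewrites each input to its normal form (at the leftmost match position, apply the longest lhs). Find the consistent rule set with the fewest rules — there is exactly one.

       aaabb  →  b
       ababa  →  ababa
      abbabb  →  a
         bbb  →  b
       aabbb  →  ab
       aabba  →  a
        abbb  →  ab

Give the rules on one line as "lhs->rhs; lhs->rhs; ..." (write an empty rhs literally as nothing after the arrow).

  | aaabb => bbb => b
  | ababa
  | abbabb => aabb => abb => a
  | bbb => b

aa->a; aaa->b; bb->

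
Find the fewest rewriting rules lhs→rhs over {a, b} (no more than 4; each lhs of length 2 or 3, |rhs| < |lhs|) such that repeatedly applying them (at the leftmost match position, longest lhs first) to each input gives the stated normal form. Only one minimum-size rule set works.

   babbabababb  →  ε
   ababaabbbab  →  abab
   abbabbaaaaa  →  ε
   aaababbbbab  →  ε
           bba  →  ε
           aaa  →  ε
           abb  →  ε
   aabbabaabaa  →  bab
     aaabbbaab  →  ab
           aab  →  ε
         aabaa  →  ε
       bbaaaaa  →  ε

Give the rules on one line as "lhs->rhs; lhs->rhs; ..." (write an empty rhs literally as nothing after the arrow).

  | babbabababb => baaabababb => bbababb => aababb => abb => aa => ε
  | ababaabbbab => ababbbab => abaabab => abab
  | abbabbaaaaa => aaabbaaaaa => bbaaaaa => aaaaaa => aaa => ε
  | aaababbbbab => babbbbab => baabbab => bbab => aab => ε

aa->; aaa->; aab->; bb->a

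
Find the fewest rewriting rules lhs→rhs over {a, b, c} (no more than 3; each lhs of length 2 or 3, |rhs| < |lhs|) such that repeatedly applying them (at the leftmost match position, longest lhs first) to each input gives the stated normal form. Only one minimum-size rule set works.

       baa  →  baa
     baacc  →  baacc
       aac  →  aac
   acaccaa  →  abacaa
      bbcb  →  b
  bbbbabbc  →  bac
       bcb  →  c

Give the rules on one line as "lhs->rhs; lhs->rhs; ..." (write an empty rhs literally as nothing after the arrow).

  | baa
  | baacc
  | aac
  | acaccaa => abacaa

bb->c; cac->ba; cb->b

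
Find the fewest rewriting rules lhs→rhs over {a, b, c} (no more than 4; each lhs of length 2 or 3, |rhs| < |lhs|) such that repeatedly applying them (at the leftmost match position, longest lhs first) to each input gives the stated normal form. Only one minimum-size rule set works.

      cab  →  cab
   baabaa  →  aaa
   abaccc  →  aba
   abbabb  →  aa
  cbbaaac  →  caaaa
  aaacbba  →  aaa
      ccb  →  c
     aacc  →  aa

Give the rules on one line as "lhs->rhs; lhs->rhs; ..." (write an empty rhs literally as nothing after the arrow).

aab->b; ac->a; bb->a; ccb->c

  | cab
  | baabaa => bbaa => aaa
  | abaccc => abacc => abac => aba
  | abbabb => aaabb => abb => aa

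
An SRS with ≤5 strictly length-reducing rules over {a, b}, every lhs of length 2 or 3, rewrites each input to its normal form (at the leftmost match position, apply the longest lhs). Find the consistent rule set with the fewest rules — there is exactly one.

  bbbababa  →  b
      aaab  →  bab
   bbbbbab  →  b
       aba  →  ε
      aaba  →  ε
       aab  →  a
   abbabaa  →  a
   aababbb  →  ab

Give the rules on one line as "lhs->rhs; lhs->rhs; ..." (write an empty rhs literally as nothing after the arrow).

aa->b; aba->; bb->a; bba->

  | bbbababa => abababa => baba => b
  | aaab => bab
  | bbbbbab => abbbab => aabab => bbab => b
  | aba => ε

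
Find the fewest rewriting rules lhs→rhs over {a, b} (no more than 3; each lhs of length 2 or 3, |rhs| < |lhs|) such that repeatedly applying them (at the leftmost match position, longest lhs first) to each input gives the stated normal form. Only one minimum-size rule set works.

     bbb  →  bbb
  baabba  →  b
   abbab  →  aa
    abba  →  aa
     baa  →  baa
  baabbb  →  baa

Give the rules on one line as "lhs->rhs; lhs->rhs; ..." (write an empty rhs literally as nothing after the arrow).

  | bbb
  | baabba => baaba => baaa => b
  | abbab => abab => aab => aa
  | abba => aba => aa

aaa->; ab->a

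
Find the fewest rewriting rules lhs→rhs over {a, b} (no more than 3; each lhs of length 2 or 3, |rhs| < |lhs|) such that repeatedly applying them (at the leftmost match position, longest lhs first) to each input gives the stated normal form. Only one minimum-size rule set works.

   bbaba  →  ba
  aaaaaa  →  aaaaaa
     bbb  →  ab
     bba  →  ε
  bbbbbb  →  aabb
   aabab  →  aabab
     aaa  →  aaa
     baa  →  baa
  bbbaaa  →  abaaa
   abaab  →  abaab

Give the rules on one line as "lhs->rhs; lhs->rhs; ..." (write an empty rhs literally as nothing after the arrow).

bba->; bbb->ab

  | bbaba => ba
  | aaaaaa
  | bbb => ab
  | bba => ε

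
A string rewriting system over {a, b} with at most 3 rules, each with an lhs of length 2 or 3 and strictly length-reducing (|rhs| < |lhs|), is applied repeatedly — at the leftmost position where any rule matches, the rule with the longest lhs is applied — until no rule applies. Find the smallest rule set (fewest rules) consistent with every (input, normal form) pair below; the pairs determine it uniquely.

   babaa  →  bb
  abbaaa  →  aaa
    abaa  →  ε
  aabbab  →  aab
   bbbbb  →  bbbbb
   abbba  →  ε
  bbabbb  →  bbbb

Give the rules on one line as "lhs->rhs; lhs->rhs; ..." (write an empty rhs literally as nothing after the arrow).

abb->; ba->; baa->bb

  | babaa => baa => bb
  | abbaaa => aaa
  | abaa => abb => ε
  | aabbab => aab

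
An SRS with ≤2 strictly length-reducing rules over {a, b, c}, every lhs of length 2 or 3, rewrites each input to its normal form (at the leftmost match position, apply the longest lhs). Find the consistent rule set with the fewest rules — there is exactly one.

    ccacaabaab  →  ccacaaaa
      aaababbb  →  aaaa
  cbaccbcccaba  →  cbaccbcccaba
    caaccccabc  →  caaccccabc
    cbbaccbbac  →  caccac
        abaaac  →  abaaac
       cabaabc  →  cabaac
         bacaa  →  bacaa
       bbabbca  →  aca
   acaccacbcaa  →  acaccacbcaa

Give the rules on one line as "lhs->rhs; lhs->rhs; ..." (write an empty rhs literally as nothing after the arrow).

  | ccacaabaab => ccacaaaab => ccacaaaa
  | aaababbb => aaaabbb => aaaabb => aaaab => aaaa
  | cbaccbcccaba
  | caaccccabc

aab->aa; bb->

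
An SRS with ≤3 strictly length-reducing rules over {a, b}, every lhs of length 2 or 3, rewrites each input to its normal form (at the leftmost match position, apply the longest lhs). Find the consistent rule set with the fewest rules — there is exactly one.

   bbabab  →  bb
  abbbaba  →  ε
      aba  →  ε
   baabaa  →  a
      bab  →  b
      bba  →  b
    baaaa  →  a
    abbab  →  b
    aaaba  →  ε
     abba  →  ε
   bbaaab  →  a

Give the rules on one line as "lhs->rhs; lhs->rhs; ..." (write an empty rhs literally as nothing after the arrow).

  | bbabab => bbab => bb
  | abbbaba => abbaba => ababa => aaba => ba => ε
  | aba => aa => ε
  | baabaa => abaa => aaa => a

aa->; ab->a; ba->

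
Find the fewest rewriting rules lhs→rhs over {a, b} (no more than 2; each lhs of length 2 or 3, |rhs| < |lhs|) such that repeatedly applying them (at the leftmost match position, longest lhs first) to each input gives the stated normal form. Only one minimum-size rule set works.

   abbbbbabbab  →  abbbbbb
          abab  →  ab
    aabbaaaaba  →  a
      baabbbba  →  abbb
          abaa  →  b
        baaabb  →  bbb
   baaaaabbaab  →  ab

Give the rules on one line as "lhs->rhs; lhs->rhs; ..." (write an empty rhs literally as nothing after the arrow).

aa->b; ba->

  | abbbbbabbab => abbbbbbab => abbbbbb
  | abab => ab
  | aabbaaaaba => bbbaaaaba => bbaaaba => baaba => aba => a
  | baabbbba => abbbba => abbb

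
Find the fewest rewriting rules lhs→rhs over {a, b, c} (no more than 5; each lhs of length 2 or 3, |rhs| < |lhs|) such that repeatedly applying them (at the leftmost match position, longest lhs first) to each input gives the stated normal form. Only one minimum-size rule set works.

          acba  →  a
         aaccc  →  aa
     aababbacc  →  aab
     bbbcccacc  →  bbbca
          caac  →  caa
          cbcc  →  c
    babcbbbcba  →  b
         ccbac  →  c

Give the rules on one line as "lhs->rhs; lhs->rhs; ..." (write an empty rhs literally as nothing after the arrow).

  | acba => aba => a
  | aaccc => aacc => aac => aa
  | aababbacc => aabbacc => aabcc => aab
  | bbbcccacc => bbbcacc => bbbcac => bbbca

ac->a; ba->; cb->c; cc->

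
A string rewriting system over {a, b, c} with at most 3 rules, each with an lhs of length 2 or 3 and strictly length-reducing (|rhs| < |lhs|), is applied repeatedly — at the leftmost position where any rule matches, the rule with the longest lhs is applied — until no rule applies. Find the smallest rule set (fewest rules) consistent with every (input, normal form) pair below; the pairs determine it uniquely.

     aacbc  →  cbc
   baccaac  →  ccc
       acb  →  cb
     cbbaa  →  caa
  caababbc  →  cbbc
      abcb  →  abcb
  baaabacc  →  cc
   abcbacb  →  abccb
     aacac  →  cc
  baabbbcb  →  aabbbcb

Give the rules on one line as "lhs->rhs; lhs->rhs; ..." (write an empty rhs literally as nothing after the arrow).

  | aacbc => acbc => cbc
  | baccaac => accaac => ccaac => ccac => ccc
  | acb => cb
  | cbbaa => cbaa => caa

aaa->; ac->c; ba->a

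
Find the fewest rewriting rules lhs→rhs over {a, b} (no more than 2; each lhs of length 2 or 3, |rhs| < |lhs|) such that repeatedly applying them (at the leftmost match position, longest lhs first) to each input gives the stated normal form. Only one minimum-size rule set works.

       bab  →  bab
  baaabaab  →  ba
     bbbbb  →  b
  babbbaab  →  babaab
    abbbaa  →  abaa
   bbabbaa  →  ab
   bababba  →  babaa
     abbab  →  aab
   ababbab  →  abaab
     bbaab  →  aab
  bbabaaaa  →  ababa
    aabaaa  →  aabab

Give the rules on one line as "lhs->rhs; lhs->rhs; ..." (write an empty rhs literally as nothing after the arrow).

  | bab
  | baaabaab => babbaab => baaab => babb => ba
  | bbbbb => bbb => b
  | babbbaab => babaab

aaa->ab; bb->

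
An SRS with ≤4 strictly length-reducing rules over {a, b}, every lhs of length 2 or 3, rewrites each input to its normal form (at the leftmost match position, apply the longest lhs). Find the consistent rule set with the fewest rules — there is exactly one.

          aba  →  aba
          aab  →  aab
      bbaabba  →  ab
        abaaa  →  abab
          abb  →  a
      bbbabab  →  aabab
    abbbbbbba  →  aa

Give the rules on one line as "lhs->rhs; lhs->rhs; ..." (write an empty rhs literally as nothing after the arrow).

aaa->ab; bb->; bbb->a

  | aba
  | aab
  | bbaabba => aabba => aaa => ab
  | abaaa => abab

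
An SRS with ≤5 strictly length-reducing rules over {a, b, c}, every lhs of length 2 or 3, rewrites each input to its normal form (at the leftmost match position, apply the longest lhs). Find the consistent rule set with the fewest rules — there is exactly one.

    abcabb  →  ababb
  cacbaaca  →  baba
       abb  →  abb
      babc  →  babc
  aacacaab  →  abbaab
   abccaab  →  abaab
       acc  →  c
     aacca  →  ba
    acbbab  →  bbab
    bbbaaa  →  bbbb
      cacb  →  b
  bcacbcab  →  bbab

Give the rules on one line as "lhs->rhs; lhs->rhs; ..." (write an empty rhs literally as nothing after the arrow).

aaa->b; ac->; aca->ba; ca->a

  | abcabb => ababb
  | cacbaaca => acbaaca => baaca => baba
  | abb
  | babc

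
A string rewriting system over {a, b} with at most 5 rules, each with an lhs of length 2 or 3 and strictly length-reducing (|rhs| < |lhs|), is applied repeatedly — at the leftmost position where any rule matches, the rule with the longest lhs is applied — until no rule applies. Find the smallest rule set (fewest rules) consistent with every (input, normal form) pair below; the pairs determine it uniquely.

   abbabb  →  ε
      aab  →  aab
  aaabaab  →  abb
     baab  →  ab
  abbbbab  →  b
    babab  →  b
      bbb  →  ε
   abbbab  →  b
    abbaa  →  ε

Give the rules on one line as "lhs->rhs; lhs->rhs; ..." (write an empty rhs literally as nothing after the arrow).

aba->b; ba->; bba->ba; bbb->ba

  | abbabb => ababb => bbb => ba => ε
  | aab
  | aaabaab => aabab => abb
  | baab => ab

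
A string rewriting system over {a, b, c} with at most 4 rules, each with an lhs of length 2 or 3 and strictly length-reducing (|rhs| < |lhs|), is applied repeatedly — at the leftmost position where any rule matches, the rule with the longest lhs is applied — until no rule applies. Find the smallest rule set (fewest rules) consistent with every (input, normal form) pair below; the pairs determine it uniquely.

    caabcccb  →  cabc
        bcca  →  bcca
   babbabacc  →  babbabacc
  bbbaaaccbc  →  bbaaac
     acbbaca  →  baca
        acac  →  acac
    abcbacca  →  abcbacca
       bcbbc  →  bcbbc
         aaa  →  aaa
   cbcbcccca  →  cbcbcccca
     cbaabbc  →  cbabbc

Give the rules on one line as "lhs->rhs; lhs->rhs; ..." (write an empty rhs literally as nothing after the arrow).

aab->ab; acb->; bbb->bb; ccb->

  | caabcccb => cabcccb => cabc
  | bcca
  | babbabacc
  | bbbaaaccbc => bbaaaccbc => bbaaac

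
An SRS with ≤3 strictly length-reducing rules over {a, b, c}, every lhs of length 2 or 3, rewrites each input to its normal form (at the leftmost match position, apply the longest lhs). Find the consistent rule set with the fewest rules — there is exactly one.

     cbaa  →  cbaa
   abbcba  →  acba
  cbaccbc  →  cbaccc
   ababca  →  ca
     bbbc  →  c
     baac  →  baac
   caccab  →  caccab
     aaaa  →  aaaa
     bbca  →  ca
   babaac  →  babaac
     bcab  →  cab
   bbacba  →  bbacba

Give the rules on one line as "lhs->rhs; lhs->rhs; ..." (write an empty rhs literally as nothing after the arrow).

  | cbaa
  | abbcba => abcba => acba
  | cbaccbc => cbaccc
  | ababca => abaca => abca => aca => ca

aca->ca; bc->c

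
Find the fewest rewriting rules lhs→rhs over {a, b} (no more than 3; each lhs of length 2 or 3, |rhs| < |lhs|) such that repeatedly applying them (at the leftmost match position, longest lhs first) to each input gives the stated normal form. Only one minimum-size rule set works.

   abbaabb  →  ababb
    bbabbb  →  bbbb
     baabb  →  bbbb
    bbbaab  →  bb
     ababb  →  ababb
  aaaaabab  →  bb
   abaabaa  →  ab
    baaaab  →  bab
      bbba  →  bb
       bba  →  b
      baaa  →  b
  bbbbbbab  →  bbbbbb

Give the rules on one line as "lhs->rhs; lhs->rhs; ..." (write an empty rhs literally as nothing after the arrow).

aa->b; bba->b

  | abbaabb => ababb
  | bbabbb => bbbb
  | baabb => bbbb
  | bbbaab => bbab => bb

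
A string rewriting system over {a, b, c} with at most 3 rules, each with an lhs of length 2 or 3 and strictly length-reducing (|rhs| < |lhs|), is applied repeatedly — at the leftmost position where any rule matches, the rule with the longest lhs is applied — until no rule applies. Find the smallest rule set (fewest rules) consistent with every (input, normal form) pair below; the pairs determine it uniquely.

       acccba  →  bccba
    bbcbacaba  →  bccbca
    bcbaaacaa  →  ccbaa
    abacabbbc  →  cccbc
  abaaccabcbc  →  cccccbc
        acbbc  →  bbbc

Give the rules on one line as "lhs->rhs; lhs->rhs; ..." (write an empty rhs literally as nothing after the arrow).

ab->c; ac->b; bcb->cc

  | acccba => bccba
  | bbcbacaba => bccacaba => bccbaba => bccbca
  | bcbaaacaa => ccaaacaa => ccaabaa => ccacaa => ccbaa
  | abacabbbc => cacabbbc => cbabbbc => cbcbbc => cccbc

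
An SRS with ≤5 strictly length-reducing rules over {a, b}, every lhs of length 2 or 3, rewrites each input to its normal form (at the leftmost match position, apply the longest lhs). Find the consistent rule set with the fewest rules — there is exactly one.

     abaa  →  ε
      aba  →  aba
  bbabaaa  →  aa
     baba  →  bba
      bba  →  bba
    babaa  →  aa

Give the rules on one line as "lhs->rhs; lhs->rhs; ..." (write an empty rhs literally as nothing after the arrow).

aaa->; baa->aa; bab->bb; bbb->aa

  | abaa => aaa => ε
  | aba
  | bbabaaa => bbbaaa => aaaaa => aa
  | baba => bba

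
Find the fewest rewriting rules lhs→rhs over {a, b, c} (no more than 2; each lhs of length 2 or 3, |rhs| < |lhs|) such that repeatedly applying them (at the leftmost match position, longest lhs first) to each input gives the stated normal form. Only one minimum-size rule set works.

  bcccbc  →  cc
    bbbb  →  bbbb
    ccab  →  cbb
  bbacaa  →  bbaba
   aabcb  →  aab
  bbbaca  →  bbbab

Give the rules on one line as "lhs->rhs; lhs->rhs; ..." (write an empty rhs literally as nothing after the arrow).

bc->; ca->b

  | bcccbc => ccbc => cc
  | bbbb
  | ccab => cbb
  | bbacaa => bbaba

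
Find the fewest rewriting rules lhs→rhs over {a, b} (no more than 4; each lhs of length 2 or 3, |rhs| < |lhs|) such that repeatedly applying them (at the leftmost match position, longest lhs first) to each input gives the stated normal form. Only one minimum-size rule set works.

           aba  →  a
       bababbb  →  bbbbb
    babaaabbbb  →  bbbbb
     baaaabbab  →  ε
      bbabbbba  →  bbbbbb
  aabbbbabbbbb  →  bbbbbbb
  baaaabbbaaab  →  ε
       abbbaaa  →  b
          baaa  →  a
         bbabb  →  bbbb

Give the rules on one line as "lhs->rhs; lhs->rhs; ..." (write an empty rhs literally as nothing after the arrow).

  | aba => a
  | bababbb => bbabbb => bbbbb
  | babaaabbbb => bbaaabbbb => babbbb => bbbbb
  | baaaabbab => aabbab => abab => ab => ε

ab->; ba->b; baa->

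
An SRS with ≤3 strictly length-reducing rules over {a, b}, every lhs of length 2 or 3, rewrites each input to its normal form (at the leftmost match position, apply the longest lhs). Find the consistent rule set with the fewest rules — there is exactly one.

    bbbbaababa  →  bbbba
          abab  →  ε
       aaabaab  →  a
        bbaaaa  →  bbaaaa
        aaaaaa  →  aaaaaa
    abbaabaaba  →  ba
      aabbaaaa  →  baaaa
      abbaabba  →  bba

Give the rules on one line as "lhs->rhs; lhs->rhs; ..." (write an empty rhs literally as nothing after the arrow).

  | bbbbaababa => bbbbaba => bbbba
  | abab => ab => ε
  | aaabaab => aaab => a
  | bbaaaa

aab->; ab->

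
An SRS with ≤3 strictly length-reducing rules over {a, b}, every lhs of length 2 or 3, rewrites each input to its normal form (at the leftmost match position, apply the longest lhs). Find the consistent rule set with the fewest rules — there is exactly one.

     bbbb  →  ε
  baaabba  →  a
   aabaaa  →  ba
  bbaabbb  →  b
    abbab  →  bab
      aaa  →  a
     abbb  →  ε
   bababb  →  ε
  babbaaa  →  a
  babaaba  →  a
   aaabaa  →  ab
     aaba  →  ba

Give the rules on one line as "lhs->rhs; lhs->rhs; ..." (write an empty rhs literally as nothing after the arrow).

  | bbbb => bb => ε
  | baaabba => babba => bba => a
  | aabaaa => baaa => ba
  | bbaabbb => aabbb => bbb => b

aa->; abb->b; bb->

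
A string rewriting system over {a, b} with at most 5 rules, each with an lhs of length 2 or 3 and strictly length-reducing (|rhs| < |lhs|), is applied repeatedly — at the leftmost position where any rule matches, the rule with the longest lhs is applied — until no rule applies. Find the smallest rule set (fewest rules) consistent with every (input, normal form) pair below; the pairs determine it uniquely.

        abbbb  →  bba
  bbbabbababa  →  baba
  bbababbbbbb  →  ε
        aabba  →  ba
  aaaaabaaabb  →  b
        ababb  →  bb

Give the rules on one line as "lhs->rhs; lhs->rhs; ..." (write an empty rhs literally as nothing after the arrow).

aa->b; aab->; abb->ba; bbb->

  | abbbb => babb => bba
  | bbbabbababa => abbababa => baababa => baba
  | bbababbbbbb => bbabbabbbb => bbbaabbbb => aabbbb => bbb => ε
  | aabba => ba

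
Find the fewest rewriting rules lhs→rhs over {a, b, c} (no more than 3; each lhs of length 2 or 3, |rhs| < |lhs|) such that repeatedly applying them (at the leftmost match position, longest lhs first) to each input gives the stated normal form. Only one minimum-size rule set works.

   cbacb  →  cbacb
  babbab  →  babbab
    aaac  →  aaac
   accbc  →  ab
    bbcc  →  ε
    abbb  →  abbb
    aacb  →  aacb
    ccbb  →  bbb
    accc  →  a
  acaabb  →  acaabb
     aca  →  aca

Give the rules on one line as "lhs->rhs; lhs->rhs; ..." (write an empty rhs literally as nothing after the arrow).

bc->; cc->b

  | cbacb
  | babbab
  | aaac
  | accbc => abbc => ab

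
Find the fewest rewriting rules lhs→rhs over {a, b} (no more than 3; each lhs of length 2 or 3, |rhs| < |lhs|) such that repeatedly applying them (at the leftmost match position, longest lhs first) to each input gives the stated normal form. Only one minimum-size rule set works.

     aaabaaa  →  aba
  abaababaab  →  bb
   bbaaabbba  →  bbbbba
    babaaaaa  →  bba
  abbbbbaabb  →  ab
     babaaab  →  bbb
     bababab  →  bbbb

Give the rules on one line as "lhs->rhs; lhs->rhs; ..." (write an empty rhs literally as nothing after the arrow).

aa->; abb->a; bab->bb

  | aaabaaa => abaaa => aba
  | abaababaab => abbabaab => aabaab => baab => bb
  | bbaaabbba => bbabbba => bbbbba
  | babaaaaa => bbaaaaa => bbaaa => bba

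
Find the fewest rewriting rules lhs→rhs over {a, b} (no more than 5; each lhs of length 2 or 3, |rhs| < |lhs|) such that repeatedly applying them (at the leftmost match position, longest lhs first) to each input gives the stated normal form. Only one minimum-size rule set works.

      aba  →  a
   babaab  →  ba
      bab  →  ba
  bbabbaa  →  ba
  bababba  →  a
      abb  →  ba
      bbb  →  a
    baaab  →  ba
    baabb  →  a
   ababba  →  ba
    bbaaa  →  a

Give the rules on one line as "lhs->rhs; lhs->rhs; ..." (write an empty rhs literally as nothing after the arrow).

  | aba => aa => a
  | babaab => baaab => baab => bab => ba
  | bab => ba
  | bbabbaa => aabbaa => abbaa => baaa => baa => ba

aa->a; ab->a; abb->ba; bb->a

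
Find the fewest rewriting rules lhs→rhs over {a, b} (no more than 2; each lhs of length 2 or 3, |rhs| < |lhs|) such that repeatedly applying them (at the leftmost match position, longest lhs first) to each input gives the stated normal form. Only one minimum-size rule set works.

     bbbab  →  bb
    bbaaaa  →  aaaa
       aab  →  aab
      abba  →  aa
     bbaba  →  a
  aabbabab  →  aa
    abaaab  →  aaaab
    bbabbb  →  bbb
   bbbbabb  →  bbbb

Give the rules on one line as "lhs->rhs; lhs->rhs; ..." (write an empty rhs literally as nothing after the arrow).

  | bbbab => bb
  | bbaaaa => baaaa => aaaa
  | aab
  | abba => aba => aa

ba->a; bab->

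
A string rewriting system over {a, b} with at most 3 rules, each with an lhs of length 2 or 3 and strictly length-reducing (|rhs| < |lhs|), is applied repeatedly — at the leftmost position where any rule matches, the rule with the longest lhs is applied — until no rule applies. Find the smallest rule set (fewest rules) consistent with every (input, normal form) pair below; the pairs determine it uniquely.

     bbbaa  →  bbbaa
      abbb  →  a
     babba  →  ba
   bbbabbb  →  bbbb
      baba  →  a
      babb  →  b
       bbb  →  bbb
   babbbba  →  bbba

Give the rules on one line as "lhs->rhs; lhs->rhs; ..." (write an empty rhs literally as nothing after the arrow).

ab->a; bab->

  | bbbaa
  | abbb => abb => ab => a
  | babba => ba
  | bbbabbb => bbbb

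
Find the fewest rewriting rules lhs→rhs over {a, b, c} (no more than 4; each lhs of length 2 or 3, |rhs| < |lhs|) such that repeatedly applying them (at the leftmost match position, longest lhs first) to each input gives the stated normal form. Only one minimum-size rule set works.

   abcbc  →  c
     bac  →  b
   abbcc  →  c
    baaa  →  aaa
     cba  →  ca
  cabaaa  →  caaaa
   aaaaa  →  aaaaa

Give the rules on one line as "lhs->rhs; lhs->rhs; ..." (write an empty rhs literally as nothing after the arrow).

ac->b; ba->a; bc->c

  | abcbc => acbc => bbc => bc => c
  | bac => ac => b
  | abbcc => abcc => acc => bc => c
  | baaa => aaa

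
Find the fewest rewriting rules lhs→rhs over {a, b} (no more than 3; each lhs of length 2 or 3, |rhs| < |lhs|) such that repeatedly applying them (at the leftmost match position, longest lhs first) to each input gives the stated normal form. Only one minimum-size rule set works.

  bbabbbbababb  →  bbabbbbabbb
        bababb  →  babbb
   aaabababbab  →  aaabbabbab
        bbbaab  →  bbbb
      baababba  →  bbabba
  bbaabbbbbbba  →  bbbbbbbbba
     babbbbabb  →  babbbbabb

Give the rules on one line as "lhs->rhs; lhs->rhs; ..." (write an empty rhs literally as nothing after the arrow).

aba->ab; baa->b

  | bbabbbbababb => bbabbbbabbb
  | bababb => babbb
  | aaabababbab => aaabbabbab
  | bbbaab => bbbb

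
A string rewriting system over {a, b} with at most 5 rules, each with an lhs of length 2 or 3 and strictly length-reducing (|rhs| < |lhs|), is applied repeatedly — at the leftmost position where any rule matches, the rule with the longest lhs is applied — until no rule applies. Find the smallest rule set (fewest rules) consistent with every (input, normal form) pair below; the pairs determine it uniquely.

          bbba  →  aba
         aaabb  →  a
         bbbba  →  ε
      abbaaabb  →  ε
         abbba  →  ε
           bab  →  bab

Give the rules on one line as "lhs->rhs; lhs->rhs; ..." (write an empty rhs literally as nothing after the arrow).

  | bbba => aba
  | aaabb => bb => a
  | bbbba => abba => aaa => ε
  | abbaaabb => aaaaabb => aabb => aab => aa => ε

aa->; aaa->; aab->aa; bb->a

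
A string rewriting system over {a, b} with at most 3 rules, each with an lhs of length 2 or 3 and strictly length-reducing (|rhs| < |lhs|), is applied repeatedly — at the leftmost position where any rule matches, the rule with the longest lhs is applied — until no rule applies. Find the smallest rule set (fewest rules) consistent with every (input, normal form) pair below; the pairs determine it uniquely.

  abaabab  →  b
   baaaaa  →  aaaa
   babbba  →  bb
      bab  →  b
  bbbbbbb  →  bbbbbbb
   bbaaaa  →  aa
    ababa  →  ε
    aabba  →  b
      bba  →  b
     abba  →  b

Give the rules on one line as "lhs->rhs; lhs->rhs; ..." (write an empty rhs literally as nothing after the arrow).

ab->b; ba->

  | abaabab => baabab => abab => bab => b
  | baaaaa => aaaa
  | babbba => bbba => bb
  | bab => b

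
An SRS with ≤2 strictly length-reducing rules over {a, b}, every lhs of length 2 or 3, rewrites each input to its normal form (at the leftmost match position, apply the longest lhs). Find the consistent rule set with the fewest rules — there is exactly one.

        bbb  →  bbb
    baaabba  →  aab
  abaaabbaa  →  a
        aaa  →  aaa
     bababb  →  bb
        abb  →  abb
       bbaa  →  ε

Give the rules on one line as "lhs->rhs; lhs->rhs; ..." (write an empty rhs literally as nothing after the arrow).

  | bbb
  | baaabba => aabba => aab
  | abaaabbaa => aabbaa => aaba => a
  | aaa

aba->; ba->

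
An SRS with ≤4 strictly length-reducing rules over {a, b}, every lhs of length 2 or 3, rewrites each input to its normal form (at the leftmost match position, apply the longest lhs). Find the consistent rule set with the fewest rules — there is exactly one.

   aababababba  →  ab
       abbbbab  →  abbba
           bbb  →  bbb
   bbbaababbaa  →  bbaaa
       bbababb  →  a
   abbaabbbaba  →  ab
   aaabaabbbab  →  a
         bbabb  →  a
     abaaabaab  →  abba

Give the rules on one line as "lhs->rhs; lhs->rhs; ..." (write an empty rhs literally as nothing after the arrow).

aab->a; aba->ab; bab->a

  | aababababba => aabababba => aababba => aabba => aba => ab
  | abbbbab => abbba
  | bbb
  | bbbaababbaa => bbbaabbaa => bbbabaa => bbaaa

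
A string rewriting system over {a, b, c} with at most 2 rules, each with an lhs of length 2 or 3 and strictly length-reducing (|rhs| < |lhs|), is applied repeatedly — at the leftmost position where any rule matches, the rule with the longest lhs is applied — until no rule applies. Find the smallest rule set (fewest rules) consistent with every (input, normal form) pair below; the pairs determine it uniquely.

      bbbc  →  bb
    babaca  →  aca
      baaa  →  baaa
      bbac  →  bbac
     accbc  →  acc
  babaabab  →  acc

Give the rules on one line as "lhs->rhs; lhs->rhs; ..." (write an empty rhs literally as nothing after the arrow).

ab->c; bc->

  | bbbc => bb
  | babaca => bcaca => aca
  | baaa
  | bbac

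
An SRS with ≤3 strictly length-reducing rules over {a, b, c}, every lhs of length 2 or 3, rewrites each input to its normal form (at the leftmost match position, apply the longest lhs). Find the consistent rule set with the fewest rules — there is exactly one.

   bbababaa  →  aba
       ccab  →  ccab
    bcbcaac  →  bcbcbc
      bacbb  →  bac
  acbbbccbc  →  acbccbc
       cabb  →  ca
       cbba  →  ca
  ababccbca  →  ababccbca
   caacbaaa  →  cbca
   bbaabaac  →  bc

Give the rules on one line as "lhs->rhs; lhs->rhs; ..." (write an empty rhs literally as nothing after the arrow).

aa->b; bb->

  | bbababaa => ababaa => ababb => aba
  | ccab
  | bcbcaac => bcbcbc
  | bacbb => bac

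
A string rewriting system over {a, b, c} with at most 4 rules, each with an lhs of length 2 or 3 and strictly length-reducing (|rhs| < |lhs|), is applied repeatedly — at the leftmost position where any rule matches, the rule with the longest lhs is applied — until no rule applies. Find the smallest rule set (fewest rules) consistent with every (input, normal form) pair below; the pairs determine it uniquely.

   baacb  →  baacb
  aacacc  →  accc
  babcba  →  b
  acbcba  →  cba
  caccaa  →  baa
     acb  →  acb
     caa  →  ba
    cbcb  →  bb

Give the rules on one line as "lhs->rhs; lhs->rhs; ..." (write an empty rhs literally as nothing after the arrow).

ab->c; bc->b; bcb->ab; ca->b

  | baacb
  | aacacc => aabcc => accc
  | babcba => bccba => bcba => aba => ca => b
  | acbcba => acaba => abba => cba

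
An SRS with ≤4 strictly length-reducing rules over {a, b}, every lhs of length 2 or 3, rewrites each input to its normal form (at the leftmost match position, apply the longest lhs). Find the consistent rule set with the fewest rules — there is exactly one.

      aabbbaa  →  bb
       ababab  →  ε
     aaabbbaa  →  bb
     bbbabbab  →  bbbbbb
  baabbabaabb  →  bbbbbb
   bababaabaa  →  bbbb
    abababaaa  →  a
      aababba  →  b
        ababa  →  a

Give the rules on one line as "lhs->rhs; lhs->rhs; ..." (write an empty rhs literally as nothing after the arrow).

aa->a; ab->; ba->b

  | aabbbaa => abbbaa => bbaa => bba => bb
  | ababab => abab => ab => ε
  | aaabbbaa => aabbbaa => abbbaa => bbaa => bba => bb
  | bbbabbab => bbbbbab => bbbbbb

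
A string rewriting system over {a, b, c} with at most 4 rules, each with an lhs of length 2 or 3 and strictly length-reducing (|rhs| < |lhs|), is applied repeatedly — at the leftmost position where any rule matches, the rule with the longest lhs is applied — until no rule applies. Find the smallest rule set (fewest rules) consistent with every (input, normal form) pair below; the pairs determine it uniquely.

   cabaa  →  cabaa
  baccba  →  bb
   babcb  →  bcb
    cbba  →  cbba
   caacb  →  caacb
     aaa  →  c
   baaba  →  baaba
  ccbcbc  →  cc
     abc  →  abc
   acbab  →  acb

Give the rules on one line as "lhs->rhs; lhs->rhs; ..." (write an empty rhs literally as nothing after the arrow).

  | cabaa
  | baccba => baca => bb
  | babcb => bcb
  | cbba

aaa->c; aca->b; bab->b; ccb->c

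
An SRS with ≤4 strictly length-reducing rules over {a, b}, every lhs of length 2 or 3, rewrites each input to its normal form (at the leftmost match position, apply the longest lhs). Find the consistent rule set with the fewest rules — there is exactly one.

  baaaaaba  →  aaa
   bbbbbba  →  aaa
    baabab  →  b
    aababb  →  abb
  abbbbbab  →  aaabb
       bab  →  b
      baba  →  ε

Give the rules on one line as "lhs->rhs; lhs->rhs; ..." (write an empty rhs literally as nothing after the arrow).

aba->; ba->; bba->ab; bbb->a

  | baaaaaba => aaaaba => aaa
  | bbbbbba => abbba => aaa
  | baabab => abab => b
  | aababb => abb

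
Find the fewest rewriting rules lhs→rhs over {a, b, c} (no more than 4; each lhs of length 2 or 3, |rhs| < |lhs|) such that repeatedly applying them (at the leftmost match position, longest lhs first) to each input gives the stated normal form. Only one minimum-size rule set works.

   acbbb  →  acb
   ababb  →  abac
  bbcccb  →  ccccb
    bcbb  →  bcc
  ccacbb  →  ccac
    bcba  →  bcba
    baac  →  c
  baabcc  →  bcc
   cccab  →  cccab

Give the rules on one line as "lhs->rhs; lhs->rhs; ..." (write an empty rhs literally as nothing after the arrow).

  | acbbb => accb => acb
  | ababb => abac
  | bbcccb => ccccb
  | bcbb => bcc

acc->ac; baa->; bb->c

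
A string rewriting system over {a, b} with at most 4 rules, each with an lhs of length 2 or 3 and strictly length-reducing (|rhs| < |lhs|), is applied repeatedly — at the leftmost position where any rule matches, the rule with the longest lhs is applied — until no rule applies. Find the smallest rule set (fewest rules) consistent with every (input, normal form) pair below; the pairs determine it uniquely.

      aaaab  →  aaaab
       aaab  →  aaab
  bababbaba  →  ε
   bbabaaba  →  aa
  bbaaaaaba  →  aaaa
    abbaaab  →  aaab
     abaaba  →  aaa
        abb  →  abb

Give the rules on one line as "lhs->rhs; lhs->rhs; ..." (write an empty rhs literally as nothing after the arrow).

ba->; baa->aa; bba->

  | aaaab
  | aaab
  | bababbaba => babbaba => bbaba => ba => ε
  | bbabaaba => baaba => aaba => aa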